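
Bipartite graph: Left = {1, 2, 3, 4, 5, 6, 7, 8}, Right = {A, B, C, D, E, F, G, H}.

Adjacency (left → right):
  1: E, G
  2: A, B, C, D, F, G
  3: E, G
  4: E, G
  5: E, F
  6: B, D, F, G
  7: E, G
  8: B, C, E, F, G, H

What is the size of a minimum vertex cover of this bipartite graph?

The 6 edges 1–G, 2–A, 3–E, 5–F, 6–B, 8–H form a matching, so any vertex cover needs at least 6 vertices (one per matched edge).
Conversely {2, 5, 6, 8, E, G} meets every edge and has exactly 6 vertices, so 6 is optimal.

6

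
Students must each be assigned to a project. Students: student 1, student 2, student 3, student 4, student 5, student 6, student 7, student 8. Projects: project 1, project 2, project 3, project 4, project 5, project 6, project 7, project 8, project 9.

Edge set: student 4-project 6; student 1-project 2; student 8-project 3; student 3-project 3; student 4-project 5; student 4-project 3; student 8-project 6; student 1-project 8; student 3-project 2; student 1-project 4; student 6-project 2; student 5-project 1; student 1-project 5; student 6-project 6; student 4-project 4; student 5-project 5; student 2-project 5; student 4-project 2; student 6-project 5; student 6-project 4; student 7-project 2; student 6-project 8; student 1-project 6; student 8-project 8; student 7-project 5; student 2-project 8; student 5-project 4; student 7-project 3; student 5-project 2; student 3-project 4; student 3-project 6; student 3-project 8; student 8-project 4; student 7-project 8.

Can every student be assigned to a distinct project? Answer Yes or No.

The set {student 1, student 2, student 3, student 4, student 6, student 7, student 8} has only 6 neighbours ({project 2, project 3, project 4, project 5, project 6, project 8}), so by Hall's theorem at most 7 of the 8 students can be matched.
Hence no matching covers every student.

No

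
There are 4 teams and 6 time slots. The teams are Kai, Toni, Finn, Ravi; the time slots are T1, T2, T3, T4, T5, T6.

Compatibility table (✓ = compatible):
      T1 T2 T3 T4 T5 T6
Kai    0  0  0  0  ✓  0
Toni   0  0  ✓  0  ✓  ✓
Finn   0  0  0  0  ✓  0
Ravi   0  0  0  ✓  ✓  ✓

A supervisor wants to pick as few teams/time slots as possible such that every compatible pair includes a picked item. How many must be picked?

A maximum matching has 3 edges (e.g. Kai–T5, Toni–T3, Ravi–T6).
By König's theorem the minimum vertex cover has the same size. One such cover is {Toni, Ravi, T5}.

3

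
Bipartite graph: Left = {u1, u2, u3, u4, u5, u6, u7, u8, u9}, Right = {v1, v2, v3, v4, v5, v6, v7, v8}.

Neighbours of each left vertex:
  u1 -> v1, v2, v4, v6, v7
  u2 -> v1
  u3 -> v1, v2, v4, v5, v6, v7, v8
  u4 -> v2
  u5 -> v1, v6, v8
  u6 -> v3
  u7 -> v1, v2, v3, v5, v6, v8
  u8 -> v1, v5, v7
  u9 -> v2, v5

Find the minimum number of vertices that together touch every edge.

8

{v1, v2, v3, v4, v5, v6, v7, v8} is a vertex cover of size 8: every edge has an endpoint in this set.
No smaller cover exists because u1–v6, u2–v1, u3–v4, u4–v2, u5–v8, u6–v3, u7–v5, u8–v7 is a matching of size 8, and a cover must include an endpoint of each of these disjoint edges (König's theorem).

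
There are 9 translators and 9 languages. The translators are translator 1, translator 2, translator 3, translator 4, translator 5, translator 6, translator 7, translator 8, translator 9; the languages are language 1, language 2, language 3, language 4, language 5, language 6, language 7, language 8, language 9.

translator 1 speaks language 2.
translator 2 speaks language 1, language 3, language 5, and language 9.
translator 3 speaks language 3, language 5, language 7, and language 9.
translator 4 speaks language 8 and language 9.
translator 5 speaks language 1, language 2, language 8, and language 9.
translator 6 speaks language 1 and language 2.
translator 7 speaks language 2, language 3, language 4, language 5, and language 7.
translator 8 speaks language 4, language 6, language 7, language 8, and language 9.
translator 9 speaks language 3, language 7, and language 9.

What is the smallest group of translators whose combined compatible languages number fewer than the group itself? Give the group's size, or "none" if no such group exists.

A matching saturating every translator exists, for instance translator 1→language 2, translator 2→language 5, translator 3→language 3, translator 4→language 8, translator 5→language 9, translator 6→language 1, translator 7→language 4, translator 8→language 6, translator 9→language 7.
By Hall's marriage theorem, this means |N(S)| ≥ |S| for every subset S, so no violating subset exists.

none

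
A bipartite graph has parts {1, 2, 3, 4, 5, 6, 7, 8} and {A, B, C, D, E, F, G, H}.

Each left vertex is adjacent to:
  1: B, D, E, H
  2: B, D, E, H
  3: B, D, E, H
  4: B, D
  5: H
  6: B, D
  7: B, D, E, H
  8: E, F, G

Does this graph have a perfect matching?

The set {1, 2, 3, 4, 5, 6, 7} has only 4 neighbours ({B, D, E, H}), so by Hall's theorem at most 5 of the 8 left vertices can be matched.
Hence no matching covers every left vertex.

No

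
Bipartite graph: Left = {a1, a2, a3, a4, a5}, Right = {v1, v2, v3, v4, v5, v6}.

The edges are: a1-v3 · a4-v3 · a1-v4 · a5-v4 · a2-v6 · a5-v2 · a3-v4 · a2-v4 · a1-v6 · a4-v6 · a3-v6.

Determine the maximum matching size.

One maximum matching: a1-v3, a2-v4, a3-v6, a5-v2.
The set {a1, a2, a3, a4} has only 3 neighbours ({v3, v4, v6}), so by Hall's theorem at most 4 of the 5 left vertices can be matched.

4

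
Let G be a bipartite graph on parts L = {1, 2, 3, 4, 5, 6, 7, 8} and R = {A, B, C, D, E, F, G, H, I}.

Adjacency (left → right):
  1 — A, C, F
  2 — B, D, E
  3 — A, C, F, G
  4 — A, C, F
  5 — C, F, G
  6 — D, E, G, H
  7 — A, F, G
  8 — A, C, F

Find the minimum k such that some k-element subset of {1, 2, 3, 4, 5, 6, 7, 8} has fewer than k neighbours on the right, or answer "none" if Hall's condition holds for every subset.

Take S = {1, 3, 4, 5, 7}. Its neighbourhood is {A, C, F, G}, so |N(S)| = 4 < |S| = 5.
Every subset of size less than 5 has at least as many neighbours as members, so 5 is the minimum.

5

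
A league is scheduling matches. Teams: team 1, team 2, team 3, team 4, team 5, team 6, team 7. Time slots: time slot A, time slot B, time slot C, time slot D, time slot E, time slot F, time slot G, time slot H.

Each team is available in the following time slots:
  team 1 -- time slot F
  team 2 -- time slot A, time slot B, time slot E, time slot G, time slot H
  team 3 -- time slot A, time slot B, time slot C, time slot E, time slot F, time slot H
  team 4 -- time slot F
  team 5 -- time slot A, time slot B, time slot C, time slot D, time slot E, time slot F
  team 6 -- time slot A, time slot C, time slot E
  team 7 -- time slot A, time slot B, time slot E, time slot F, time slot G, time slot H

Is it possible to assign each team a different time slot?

The set {team 1, team 4} has only 1 neighbour ({time slot F}), so by Hall's theorem at most 6 of the 7 teams can be matched.
Hence no matching covers every team.

No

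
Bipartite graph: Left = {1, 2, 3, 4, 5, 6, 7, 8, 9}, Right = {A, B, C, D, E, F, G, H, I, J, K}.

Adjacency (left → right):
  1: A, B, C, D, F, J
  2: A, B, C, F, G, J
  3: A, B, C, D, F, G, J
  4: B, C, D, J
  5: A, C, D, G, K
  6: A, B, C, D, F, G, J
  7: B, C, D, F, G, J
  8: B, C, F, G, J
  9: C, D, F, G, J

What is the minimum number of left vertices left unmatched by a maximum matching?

For example, pair 1–D, 2–B, 3–F, 4–C, 5–K, 6–A, 7–G, 8–J.
The set {1, 2, 3, 4, 6, 7, 8, 9} has only 7 neighbours ({A, B, C, D, F, G, J}), so by Hall's theorem at most 8 of the 9 left vertices can be matched.
That matches 8 of the 9, leaving 1 unmatched; no matching can do better.

1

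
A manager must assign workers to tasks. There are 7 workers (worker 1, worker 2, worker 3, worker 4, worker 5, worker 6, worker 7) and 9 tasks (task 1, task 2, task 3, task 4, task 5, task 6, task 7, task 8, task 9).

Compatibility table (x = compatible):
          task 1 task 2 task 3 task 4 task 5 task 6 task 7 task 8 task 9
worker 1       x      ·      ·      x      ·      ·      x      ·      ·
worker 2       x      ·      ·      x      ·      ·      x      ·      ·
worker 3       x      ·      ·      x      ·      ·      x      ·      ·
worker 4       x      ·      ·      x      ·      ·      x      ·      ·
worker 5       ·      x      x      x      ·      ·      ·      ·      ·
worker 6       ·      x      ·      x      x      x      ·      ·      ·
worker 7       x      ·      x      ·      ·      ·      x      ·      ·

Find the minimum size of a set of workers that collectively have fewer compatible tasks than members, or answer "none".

4

Take S = {worker 1, worker 2, worker 3, worker 4}. Its neighbourhood is {task 1, task 4, task 7}, so |N(S)| = 3 < |S| = 4.
Every subset of size less than 4 has at least as many neighbours as members, so 4 is the minimum.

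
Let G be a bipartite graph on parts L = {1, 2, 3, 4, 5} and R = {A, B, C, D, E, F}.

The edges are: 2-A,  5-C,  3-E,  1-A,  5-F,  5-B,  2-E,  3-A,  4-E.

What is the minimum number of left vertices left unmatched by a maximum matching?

2

A valid assignment of size 3: 1-A, 2-E, 5-B.
The set {1, 2, 3, 4} has only 2 neighbours ({A, E}), so by Hall's theorem at most 3 of the 5 left vertices can be matched.
That matches 3 of the 5, leaving 2 unmatched; no matching can do better.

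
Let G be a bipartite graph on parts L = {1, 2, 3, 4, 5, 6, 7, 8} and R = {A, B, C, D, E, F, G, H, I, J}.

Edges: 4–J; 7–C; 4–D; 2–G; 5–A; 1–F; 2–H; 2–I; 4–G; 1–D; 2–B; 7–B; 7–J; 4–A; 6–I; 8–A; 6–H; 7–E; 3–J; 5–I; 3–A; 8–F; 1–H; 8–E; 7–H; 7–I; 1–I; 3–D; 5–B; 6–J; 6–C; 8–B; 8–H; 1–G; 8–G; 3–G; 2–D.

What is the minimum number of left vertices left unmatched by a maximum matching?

A valid assignment of size 8: 1-F, 2-H, 3-A, 4-D, 5-I, 6-C, 7-J, 8-G.
This saturates every left vertex, so 8 is the maximum.
That matches 8 of the 8, leaving 0 unmatched; no matching can do better.

0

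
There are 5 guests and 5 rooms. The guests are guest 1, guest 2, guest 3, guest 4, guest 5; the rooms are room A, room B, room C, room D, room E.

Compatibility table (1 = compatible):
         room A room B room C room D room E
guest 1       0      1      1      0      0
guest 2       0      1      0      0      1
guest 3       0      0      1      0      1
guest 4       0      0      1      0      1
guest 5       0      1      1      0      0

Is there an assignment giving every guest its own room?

No

The set {guest 1, guest 2, guest 3, guest 4, guest 5} has only 3 neighbours ({room B, room C, room E}), so by Hall's theorem at most 3 of the 5 guests can be matched.
Hence no matching covers every guest.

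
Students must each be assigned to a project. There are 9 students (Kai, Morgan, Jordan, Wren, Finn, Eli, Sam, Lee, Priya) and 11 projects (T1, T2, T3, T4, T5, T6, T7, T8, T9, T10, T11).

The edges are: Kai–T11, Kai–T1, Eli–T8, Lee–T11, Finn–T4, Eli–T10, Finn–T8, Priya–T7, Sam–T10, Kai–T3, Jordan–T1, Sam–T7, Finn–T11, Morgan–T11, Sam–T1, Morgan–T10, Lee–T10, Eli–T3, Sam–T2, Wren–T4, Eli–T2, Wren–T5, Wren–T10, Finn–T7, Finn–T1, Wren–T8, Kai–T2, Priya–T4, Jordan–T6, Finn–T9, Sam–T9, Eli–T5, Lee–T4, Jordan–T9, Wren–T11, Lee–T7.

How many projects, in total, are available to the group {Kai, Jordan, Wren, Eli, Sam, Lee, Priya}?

11

The union of neighbours of {Kai, Jordan, Wren, Eli, Sam, Lee, Priya} is {T1, T2, T3, T4, T5, T6, T7, T8, T9, T10, T11}, which has 11 elements.
Since |N(S)| = 11 ≥ |S| = 7, Hall's condition holds for this subset.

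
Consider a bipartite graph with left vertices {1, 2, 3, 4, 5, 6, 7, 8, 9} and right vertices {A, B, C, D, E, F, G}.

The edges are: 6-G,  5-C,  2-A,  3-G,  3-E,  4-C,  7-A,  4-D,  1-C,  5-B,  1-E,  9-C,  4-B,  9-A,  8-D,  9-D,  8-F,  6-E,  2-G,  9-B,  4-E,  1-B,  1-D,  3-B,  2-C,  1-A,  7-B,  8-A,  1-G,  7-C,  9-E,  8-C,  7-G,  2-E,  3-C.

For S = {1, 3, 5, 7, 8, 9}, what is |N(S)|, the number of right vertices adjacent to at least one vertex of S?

7

The union of neighbours of {1, 3, 5, 7, 8, 9} is {A, B, C, D, E, F, G}, which has 7 elements.
Since |N(S)| = 7 ≥ |S| = 6, Hall's condition holds for this subset.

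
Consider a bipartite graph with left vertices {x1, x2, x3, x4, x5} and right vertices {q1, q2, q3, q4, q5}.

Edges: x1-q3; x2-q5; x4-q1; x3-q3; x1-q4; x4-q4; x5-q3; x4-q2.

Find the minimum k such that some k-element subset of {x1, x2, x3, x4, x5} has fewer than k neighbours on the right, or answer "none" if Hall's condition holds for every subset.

2

Take S = {x3, x5}. Its neighbourhood is {q3}, so |N(S)| = 1 < |S| = 2.
No single vertex violates Hall's condition since each has at least one neighbour, so 2 is the minimum.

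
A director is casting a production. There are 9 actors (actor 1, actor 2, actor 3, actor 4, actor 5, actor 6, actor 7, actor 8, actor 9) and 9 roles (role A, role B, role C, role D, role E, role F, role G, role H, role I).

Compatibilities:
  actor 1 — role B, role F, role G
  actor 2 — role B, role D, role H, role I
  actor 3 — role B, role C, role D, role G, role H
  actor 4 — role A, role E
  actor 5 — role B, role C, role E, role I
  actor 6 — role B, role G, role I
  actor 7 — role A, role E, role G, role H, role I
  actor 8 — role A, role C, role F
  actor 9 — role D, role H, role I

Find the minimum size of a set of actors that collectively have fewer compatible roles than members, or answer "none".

none

A matching saturating every actor exists, for instance actor 1→role F, actor 2→role B, actor 3→role C, actor 4→role E, actor 5→role I, actor 6→role G, actor 7→role H, actor 8→role A, actor 9→role D.
By Hall's marriage theorem, this means |N(S)| ≥ |S| for every subset S, so no violating subset exists.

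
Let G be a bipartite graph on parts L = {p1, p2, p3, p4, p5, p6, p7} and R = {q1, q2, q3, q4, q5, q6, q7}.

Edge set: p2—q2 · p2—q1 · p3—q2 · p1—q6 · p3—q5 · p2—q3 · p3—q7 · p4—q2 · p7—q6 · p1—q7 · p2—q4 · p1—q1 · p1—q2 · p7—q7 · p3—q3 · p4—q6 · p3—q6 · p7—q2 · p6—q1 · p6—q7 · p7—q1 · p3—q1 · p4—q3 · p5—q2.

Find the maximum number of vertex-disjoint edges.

7

A valid assignment of size 7: p1→q1, p2→q4, p3→q5, p4→q3, p5→q2, p6→q7, p7→q6.
This saturates every left vertex, so 7 is the maximum.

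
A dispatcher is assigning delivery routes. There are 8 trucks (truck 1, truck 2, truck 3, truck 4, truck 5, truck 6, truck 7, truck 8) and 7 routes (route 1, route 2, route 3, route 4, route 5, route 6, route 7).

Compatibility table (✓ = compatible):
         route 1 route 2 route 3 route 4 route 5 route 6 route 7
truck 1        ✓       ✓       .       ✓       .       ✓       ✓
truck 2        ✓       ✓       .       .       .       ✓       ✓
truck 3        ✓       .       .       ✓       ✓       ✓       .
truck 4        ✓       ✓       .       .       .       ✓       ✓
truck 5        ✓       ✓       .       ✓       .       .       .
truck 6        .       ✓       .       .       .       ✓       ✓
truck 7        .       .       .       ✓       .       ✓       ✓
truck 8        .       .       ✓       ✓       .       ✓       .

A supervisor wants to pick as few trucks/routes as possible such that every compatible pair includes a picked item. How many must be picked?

The 7 edges truck 1–route 1, truck 2–route 2, truck 3–route 5, truck 4–route 6, truck 5–route 4, truck 6–route 7, truck 8–route 3 form a matching, so any vertex cover needs at least 7 vertices (one per matched edge).
Conversely {truck 3, truck 8, route 1, route 2, route 4, route 6, route 7} meets every edge and has exactly 7 vertices, so 7 is optimal.

7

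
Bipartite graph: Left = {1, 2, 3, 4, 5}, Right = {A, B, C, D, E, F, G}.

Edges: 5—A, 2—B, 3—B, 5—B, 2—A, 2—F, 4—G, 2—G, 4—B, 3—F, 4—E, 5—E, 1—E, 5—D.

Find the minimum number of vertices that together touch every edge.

5

The 5 edges 1–E, 2–A, 3–F, 4–G, 5–B form a matching, so any vertex cover needs at least 5 vertices (one per matched edge).
Conversely {1, 2, 3, 4, 5} meets every edge and has exactly 5 vertices, so 5 is optimal.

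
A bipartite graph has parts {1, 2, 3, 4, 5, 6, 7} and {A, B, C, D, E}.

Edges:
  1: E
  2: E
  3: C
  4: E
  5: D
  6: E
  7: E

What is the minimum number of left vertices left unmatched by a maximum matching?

4

One maximum matching: 1→E, 3→C, 5→D.
The set {1, 2, 4, 6, 7} has only 1 neighbour ({E}), so by Hall's theorem at most 3 of the 7 left vertices can be matched.
That matches 3 of the 7, leaving 4 unmatched; no matching can do better.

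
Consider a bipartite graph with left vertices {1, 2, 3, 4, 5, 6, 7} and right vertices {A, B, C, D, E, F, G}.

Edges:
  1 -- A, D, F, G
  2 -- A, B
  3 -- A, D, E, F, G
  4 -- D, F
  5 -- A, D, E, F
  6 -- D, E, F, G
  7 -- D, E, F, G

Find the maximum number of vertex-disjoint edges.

A valid assignment of size 6: 1–A, 2–B, 3–G, 4–F, 5–D, 6–E.
The set {1, 3, 4, 5, 6, 7} has only 5 neighbours ({A, D, E, F, G}), so by Hall's theorem at most 6 of the 7 left vertices can be matched.

6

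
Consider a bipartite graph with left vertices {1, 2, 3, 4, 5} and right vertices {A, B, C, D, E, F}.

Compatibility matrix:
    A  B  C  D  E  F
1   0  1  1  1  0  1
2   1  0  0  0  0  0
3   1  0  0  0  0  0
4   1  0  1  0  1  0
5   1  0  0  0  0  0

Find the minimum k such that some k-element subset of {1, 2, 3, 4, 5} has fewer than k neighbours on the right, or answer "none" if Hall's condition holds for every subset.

2

Take S = {2, 3}. Its neighbourhood is {A}, so |N(S)| = 1 < |S| = 2.
No single vertex violates Hall's condition since each has at least one neighbour, so 2 is the minimum.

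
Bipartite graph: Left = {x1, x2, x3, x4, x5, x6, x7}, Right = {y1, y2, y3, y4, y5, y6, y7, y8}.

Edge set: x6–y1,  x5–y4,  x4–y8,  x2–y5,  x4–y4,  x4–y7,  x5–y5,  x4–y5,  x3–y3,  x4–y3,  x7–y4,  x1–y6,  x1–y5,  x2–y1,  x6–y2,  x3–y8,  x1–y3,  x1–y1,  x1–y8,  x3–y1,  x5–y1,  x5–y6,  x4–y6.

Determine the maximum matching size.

For example, pair x1→y6, x2→y5, x3→y3, x4→y7, x5→y1, x6→y2, x7→y4.
This saturates every left vertex, so 7 is the maximum.

7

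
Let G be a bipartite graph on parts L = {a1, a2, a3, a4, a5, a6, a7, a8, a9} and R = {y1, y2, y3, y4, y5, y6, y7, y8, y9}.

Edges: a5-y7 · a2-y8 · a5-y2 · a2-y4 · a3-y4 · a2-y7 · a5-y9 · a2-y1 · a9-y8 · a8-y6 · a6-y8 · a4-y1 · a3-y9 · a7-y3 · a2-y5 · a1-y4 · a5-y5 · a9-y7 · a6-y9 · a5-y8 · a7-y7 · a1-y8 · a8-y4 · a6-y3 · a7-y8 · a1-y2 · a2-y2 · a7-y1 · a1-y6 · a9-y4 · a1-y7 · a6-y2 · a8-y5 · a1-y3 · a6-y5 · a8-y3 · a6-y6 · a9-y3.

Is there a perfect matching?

For example, pair a1-y7, a2-y5, a3-y9, a4-y1, a5-y2, a6-y6, a7-y8, a8-y4, a9-y3.
All 9 left vertices are covered.

Yes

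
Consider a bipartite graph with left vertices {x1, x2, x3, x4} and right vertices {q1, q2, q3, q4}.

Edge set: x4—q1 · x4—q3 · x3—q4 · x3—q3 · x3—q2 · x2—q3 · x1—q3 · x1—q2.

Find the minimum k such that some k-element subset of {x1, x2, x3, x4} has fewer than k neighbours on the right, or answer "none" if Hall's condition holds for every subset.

A matching saturating every left vertex exists, for instance x1→q2, x2→q3, x3→q4, x4→q1.
By Hall's marriage theorem, this means |N(S)| ≥ |S| for every subset S, so no violating subset exists.

none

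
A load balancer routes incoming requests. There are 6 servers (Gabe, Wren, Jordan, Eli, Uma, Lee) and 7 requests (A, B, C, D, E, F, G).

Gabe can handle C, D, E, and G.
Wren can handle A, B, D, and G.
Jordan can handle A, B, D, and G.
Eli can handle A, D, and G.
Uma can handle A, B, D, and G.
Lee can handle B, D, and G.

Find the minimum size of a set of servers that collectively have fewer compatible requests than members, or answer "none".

5

Take S = {Wren, Jordan, Eli, Uma, Lee}. Its neighbourhood is {A, B, D, G}, so |N(S)| = 4 < |S| = 5.
Every subset of size less than 5 has at least as many neighbours as members, so 5 is the minimum.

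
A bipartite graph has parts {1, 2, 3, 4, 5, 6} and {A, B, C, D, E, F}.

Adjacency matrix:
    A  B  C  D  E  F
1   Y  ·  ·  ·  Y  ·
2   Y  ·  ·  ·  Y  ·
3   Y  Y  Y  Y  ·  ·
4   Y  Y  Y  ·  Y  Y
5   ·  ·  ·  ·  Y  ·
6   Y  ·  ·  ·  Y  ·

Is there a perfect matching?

The set {1, 2, 5, 6} has only 2 neighbours ({A, E}), so by Hall's theorem at most 4 of the 6 left vertices can be matched.
Hence no matching covers every left vertex.

No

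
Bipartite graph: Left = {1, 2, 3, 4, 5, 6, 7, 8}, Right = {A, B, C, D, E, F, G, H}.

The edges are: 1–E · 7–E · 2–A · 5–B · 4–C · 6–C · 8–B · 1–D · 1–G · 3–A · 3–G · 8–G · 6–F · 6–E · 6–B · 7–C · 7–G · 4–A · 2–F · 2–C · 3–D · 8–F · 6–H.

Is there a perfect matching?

Yes

For example, pair 1–D, 2–C, 3–G, 4–A, 5–B, 6–H, 7–E, 8–F.
Every left vertex is matched, so this is a perfect matching.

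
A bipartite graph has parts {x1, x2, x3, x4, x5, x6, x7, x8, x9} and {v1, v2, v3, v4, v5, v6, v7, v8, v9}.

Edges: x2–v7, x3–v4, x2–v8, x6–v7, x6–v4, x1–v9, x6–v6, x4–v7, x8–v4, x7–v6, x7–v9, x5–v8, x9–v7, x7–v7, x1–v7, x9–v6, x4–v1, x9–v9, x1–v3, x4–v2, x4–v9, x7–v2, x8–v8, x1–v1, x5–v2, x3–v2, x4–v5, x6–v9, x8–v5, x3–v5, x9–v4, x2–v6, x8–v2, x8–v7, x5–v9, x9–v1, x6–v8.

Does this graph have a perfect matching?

Yes

A valid assignment of size 9: x1–v3, x2–v7, x3–v4, x4–v1, x5–v9, x6–v8, x7–v2, x8–v5, x9–v6.
All 9 left vertices are covered.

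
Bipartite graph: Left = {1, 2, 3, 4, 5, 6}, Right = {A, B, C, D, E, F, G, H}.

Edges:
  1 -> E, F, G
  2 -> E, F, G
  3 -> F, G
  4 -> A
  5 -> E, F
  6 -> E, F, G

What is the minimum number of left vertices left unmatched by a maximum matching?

One maximum matching: 1-G, 2-E, 3-F, 4-A.
The set {1, 2, 3, 5, 6} has only 3 neighbours ({E, F, G}), so by Hall's theorem at most 4 of the 6 left vertices can be matched.
That matches 4 of the 6, leaving 2 unmatched; no matching can do better.

2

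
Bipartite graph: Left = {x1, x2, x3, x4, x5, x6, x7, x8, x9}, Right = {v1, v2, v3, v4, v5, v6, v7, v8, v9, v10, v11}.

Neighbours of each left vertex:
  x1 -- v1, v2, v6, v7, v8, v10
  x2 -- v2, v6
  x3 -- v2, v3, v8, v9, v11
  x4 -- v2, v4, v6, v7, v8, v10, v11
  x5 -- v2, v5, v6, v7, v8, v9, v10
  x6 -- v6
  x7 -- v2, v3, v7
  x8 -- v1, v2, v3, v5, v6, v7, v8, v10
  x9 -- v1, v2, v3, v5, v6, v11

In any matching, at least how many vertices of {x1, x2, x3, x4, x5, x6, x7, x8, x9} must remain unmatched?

One maximum matching: x1→v1, x2→v2, x3→v3, x4→v10, x5→v5, x6→v6, x7→v7, x8→v8, x9→v11.
This saturates every left vertex, so 9 is the maximum.
That matches 9 of the 9, leaving 0 unmatched; no matching can do better.

0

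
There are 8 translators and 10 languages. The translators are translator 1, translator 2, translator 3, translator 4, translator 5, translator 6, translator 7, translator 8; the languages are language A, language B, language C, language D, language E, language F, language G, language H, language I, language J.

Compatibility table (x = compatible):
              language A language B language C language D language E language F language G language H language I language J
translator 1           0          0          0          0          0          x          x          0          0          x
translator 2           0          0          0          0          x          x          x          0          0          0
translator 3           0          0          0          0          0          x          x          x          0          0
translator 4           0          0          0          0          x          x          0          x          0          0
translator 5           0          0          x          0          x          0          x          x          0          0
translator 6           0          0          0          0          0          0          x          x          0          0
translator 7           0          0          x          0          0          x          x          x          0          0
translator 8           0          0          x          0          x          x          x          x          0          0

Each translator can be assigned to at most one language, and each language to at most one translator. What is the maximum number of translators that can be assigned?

A valid assignment of size 6: translator 1→language J, translator 2→language E, translator 3→language F, translator 4→language H, translator 5→language C, translator 6→language G.
The set {translator 2, translator 3, translator 4, translator 5, translator 6, translator 7, translator 8} has only 5 neighbours ({language C, language E, language F, language G, language H}), so by Hall's theorem at most 6 of the 8 translators can be matched.

6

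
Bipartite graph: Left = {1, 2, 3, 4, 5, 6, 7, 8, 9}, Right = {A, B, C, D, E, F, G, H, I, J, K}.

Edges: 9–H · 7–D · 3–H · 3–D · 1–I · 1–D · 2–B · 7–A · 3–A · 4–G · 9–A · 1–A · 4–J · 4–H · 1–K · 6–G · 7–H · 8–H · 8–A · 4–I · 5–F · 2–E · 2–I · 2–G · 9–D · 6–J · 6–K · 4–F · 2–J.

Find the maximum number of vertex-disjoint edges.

8

For example, pair 1–I, 2–E, 3–D, 4–G, 5–F, 6–J, 7–A, 8–H.
The set {3, 7, 8, 9} has only 3 neighbours ({A, D, H}), so by Hall's theorem at most 8 of the 9 left vertices can be matched.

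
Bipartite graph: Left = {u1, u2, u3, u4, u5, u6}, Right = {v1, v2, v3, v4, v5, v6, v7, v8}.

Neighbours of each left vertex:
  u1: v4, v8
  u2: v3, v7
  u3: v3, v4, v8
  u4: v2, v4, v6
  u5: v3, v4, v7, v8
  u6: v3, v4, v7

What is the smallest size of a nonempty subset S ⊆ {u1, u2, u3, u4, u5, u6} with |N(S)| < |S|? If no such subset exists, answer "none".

Take S = {u1, u2, u3, u5, u6}. Its neighbourhood is {v3, v4, v7, v8}, so |N(S)| = 4 < |S| = 5.
Every subset of size less than 5 has at least as many neighbours as members, so 5 is the minimum.

5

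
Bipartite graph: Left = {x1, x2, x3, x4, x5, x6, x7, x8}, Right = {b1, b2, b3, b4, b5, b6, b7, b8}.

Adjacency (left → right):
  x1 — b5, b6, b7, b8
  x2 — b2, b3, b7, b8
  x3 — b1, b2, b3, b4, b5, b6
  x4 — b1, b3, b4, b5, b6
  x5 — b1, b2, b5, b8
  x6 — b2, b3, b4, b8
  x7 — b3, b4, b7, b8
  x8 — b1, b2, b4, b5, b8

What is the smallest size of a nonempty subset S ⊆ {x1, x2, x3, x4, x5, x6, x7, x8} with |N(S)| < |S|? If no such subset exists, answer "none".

none

A matching saturating every left vertex exists, for instance x1→b8, x2→b7, x3→b5, x4→b6, x5→b2, x6→b3, x7→b4, x8→b1.
By Hall's marriage theorem, this means |N(S)| ≥ |S| for every subset S, so no violating subset exists.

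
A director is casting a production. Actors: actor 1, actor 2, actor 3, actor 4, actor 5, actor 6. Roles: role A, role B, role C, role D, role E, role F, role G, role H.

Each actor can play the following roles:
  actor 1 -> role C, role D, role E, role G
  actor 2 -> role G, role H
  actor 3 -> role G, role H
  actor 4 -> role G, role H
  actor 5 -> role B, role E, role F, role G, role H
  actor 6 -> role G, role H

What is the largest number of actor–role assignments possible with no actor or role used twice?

4

For example, pair actor 1→role D, actor 2→role H, actor 3→role G, actor 5→role F.
The set {actor 2, actor 3, actor 4, actor 6} has only 2 neighbours ({role G, role H}), so by Hall's theorem at most 4 of the 6 actors can be matched.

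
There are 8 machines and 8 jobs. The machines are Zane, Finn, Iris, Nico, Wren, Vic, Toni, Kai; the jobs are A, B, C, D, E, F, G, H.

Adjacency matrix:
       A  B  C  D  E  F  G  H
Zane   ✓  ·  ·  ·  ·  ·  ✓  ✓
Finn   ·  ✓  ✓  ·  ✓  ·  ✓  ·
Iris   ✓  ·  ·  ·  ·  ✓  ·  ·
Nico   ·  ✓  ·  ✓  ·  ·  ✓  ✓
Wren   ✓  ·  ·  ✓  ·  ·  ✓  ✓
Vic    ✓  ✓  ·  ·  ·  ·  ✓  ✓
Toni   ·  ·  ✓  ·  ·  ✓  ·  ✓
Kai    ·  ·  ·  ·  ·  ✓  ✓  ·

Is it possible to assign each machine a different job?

Yes

A valid assignment of size 8: Zane→H, Finn→E, Iris→A, Nico→G, Wren→D, Vic→B, Toni→C, Kai→F.
All 8 machines are covered.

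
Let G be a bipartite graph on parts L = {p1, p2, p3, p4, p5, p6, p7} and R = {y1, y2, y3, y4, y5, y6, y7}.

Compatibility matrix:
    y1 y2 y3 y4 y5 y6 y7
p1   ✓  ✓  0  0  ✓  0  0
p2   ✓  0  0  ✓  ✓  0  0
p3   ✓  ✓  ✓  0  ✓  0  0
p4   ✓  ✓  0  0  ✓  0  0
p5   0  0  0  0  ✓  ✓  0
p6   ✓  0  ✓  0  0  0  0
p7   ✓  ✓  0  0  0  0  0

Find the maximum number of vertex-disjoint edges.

6

One maximum matching: p1–y5, p2–y4, p3–y1, p4–y2, p5–y6, p6–y3.
The set {p1, p3, p4, p6, p7} has only 4 neighbours ({y1, y2, y3, y5}), so by Hall's theorem at most 6 of the 7 left vertices can be matched.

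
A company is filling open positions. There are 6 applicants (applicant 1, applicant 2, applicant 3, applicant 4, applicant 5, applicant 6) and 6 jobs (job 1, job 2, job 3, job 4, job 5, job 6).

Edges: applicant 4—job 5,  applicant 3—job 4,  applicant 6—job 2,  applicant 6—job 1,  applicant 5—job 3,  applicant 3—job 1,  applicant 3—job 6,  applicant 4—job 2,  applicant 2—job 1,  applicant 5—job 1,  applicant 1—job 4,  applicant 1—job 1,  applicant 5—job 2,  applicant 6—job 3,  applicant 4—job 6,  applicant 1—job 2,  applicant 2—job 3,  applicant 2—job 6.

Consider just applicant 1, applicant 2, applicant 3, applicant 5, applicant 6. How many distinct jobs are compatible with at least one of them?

5

The union of neighbours of {applicant 1, applicant 2, applicant 3, applicant 5, applicant 6} is {job 1, job 2, job 3, job 4, job 6}, which has 5 elements.
Since |N(S)| = 5 ≥ |S| = 5, Hall's condition holds for this subset.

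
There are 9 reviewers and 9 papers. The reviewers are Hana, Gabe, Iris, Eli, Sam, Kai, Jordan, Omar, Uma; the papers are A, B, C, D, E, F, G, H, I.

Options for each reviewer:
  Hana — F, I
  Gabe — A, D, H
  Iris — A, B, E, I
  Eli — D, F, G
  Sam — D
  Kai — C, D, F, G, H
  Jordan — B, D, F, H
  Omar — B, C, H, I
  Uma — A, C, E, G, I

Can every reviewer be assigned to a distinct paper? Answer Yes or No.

One maximum matching: Hana-I, Gabe-A, Iris-E, Eli-F, Sam-D, Kai-H, Jordan-B, Omar-C, Uma-G.
Every reviewer is matched, so this is a perfect matching.

Yes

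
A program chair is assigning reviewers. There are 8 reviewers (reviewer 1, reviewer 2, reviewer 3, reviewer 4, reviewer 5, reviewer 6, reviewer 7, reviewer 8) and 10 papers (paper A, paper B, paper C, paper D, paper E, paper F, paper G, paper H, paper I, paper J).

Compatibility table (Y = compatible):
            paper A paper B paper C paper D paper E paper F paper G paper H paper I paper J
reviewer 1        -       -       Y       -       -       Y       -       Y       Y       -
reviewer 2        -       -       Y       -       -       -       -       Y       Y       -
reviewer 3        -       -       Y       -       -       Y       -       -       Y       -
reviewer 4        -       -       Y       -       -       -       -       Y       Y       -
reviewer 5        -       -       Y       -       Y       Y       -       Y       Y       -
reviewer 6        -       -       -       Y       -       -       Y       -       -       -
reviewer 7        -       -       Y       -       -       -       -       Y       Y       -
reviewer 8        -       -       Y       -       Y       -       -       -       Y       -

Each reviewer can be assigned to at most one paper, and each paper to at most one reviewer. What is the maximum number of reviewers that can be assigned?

6

One maximum matching: reviewer 1–paper F, reviewer 2–paper H, reviewer 3–paper C, reviewer 4–paper I, reviewer 5–paper E, reviewer 6–paper D.
The set {reviewer 1, reviewer 2, reviewer 3, reviewer 4, reviewer 5, reviewer 7, reviewer 8} has only 5 neighbours ({paper C, paper E, paper F, paper H, paper I}), so by Hall's theorem at most 6 of the 8 reviewers can be matched.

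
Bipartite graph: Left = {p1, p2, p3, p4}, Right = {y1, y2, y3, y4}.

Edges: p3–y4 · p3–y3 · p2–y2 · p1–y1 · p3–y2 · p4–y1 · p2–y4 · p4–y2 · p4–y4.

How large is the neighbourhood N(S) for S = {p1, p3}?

The union of neighbours of {p1, p3} is {y1, y2, y3, y4}, which has 4 elements.
Since |N(S)| = 4 ≥ |S| = 2, Hall's condition holds for this subset.

4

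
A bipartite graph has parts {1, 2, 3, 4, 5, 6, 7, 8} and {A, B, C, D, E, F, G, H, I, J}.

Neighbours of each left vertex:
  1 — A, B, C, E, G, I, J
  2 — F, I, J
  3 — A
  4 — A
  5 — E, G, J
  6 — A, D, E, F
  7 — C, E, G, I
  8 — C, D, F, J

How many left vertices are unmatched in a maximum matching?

One maximum matching: 1-G, 2-F, 3-A, 5-E, 6-D, 7-C, 8-J.
The set {3, 4} has only 1 neighbour ({A}), so by Hall's theorem at most 7 of the 8 left vertices can be matched.
That matches 7 of the 8, leaving 1 unmatched; no matching can do better.

1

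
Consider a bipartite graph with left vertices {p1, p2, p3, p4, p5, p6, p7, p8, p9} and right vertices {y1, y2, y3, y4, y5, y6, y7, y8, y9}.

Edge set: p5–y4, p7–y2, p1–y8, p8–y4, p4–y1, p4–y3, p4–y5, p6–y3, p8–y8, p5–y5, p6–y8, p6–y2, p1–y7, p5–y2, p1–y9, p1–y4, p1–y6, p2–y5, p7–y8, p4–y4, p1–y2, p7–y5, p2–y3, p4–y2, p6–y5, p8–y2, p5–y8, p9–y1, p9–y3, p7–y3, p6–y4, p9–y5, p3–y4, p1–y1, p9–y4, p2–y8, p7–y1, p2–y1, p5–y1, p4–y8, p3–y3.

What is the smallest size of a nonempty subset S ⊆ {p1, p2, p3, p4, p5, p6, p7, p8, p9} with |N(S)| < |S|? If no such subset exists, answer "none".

7

Take S = {p2, p3, p4, p5, p6, p7, p8}. Its neighbourhood is {y1, y2, y3, y4, y5, y8}, so |N(S)| = 6 < |S| = 7.
Every subset of size less than 7 has at least as many neighbours as members, so 7 is the minimum.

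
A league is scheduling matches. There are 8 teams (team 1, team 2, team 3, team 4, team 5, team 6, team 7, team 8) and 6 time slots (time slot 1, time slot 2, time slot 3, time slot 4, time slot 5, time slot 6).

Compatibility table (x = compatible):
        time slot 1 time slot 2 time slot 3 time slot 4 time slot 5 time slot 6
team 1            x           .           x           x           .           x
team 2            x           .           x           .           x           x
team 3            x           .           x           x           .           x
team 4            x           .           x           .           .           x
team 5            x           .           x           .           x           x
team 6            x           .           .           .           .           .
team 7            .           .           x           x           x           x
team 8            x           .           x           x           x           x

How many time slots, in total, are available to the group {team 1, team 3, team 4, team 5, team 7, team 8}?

5

The union of neighbours of {team 1, team 3, team 4, team 5, team 7, team 8} is {time slot 1, time slot 3, time slot 4, time slot 5, time slot 6}, which has 5 elements.
Since |N(S)| = 5 < |S| = 6, Hall's condition fails for this subset.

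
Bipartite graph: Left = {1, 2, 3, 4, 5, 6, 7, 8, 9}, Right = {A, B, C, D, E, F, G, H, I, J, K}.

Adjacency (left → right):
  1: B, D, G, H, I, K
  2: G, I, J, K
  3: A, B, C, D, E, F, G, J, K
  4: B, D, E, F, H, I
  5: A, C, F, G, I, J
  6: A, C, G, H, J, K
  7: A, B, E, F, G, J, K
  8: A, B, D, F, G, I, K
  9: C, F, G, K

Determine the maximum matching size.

9

For example, pair 1–B, 2–I, 3–E, 4–H, 5–J, 6–G, 7–K, 8–A, 9–F.
This saturates every left vertex, so 9 is the maximum.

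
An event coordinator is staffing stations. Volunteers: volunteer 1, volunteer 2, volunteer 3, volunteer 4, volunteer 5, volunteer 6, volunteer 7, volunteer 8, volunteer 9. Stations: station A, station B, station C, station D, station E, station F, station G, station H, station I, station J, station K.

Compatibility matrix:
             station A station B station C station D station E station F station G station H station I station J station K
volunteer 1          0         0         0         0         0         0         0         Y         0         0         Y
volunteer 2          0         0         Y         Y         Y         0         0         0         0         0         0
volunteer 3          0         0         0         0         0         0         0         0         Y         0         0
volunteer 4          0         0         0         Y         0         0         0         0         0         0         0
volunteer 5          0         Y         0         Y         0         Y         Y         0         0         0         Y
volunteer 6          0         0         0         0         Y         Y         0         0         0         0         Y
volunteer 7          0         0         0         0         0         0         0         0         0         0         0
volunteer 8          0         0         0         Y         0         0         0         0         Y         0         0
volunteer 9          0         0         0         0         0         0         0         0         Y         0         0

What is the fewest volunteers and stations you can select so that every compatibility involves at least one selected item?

6

A maximum matching has 6 edges (e.g. volunteer 1–station H, volunteer 2–station C, volunteer 3–station I, volunteer 4–station D, volunteer 5–station K, volunteer 6–station F).
By König's theorem the minimum vertex cover has the same size. One such cover is {volunteer 1, volunteer 2, volunteer 5, volunteer 6, station D, station I}.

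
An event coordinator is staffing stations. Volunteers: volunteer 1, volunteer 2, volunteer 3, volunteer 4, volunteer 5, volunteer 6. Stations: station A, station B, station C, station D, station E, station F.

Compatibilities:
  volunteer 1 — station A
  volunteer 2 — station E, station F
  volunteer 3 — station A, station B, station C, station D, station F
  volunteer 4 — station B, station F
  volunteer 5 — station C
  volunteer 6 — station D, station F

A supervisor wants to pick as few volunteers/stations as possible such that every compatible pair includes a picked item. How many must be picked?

A maximum matching has 6 edges (e.g. volunteer 1–station A, volunteer 2–station E, volunteer 3–station D, volunteer 4–station B, volunteer 5–station C, volunteer 6–station F).
By König's theorem the minimum vertex cover has the same size. One such cover is {volunteer 1, volunteer 2, volunteer 3, volunteer 4, volunteer 5, volunteer 6}.

6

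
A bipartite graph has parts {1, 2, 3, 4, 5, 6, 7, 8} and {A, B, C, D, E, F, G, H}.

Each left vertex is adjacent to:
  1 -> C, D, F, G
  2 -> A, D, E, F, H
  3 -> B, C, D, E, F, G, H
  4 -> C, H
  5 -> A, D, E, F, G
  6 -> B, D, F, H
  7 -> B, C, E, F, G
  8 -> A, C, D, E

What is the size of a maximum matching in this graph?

For example, pair 1-C, 2-A, 3-D, 4-H, 5-G, 6-F, 7-B, 8-E.
All 8 left vertices are matched, so no larger matching exists.

8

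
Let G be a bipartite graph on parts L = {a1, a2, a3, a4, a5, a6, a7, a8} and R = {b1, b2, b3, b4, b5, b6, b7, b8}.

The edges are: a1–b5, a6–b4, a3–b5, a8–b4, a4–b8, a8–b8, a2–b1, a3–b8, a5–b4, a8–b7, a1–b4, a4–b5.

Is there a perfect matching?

No

The set {a1, a3, a4, a5, a6, a7} has only 3 neighbours ({b4, b5, b8}), so by Hall's theorem at most 5 of the 8 left vertices can be matched.
Hence no matching covers every left vertex.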